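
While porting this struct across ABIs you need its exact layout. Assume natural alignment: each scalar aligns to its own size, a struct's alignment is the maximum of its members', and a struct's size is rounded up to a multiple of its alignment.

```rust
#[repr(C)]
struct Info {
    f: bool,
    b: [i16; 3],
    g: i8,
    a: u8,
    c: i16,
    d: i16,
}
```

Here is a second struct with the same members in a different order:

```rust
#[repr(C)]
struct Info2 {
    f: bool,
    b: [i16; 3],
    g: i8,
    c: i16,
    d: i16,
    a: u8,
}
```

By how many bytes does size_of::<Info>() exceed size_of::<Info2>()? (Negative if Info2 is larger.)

0..1  f  (1B, 1-aligned)
1..2  -- padding (1B)
2..8  b  (6B, 2-aligned)
8..9  g  (1B, 1-aligned)
9..10  a  (1B, 1-aligned)
10..12  c  (2B, 2-aligned)
12..14  d  (2B, 2-aligned)
sizeof = 14, alignof = 2
— Info2 —
0..1  f  (1B, 1-aligned)
1..2  -- padding (1B)
2..8  b  (6B, 2-aligned)
8..9  g  (1B, 1-aligned)
9..10  -- padding (1B)
10..12  c  (2B, 2-aligned)
12..14  d  (2B, 2-aligned)
14..15  a  (1B, 1-aligned)
15..16  -- tail padding (1B)
sizeof = 16, alignof = 2
14 − 16 = -2

-2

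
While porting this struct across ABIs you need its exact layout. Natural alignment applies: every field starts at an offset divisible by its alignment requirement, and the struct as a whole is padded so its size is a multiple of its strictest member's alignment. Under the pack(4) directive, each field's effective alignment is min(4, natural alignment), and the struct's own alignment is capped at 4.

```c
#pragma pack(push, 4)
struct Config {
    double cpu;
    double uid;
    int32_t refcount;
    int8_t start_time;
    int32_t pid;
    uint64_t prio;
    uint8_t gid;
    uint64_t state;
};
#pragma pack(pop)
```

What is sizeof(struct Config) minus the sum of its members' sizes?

@0: cpu [8B, align 4] → 8
@8: uid [8B, align 4] → 16
@16: refcount [4B, align 4] → 20
@20: start_time [1B, align 1] → 21
+3 pad (align 4)
@24: pid [4B, align 4] → 28
@28: prio [8B, align 4] → 36
@36: gid [1B, align 1] → 37
+3 pad (align 4)
@40: state [8B, align 4] → 48
size 48, align 4
data bytes 42, size 48 → padding 6

6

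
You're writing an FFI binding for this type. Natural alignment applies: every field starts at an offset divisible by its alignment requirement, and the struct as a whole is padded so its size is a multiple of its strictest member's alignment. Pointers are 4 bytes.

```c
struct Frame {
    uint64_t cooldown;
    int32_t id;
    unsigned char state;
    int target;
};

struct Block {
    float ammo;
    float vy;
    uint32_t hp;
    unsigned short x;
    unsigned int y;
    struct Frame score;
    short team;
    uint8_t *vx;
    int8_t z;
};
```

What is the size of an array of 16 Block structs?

Frame: 0..8  cooldown  (8B, 8-aligned); 8..12  id  (4B, 4-aligned); 12..13  state  (1B, 1-aligned); 13..16  -- padding (3B); 16..20  target  (4B, 4-aligned); 20..24  -- tail padding (4B); sizeof = 24, alignof = 8
0..4  ammo  (4B, 4-aligned)
4..8  vy  (4B, 4-aligned)
8..12  hp  (4B, 4-aligned)
12..14  x  (2B, 2-aligned)
14..16  -- padding (2B)
16..20  y  (4B, 4-aligned)
20..24  -- padding (4B)
24..48  score  (24B, 8-aligned)
48..50  team  (2B, 2-aligned)
50..52  -- padding (2B)
52..56  vx  (4B, 4-aligned)
56..57  z  (1B, 1-aligned)
57..64  -- tail padding (7B)
sizeof = 64, alignof = 8
array of 16: 16 × 64 = 1024

1024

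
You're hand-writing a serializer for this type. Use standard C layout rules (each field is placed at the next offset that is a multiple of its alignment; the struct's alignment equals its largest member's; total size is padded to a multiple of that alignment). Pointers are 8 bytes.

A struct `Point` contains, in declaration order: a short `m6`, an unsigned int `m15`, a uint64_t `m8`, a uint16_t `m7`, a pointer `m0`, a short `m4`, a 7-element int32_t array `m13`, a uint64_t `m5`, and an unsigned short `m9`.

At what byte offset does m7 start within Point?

0..2  m6  (2B, 2-aligned)
2..4  -- padding (2B)
4..8  m15  (4B, 4-aligned)
8..16  m8  (8B, 8-aligned)
16..18  m7  (2B, 2-aligned)

16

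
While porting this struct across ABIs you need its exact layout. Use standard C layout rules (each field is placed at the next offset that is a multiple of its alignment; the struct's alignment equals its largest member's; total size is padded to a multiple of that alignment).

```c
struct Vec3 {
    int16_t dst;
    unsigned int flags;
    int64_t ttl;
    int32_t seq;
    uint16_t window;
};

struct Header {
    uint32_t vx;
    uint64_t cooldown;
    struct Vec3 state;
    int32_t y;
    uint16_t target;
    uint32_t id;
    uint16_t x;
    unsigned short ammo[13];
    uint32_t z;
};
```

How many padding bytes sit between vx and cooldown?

Vec3: @0: dst [2B, align 2] → 2; +2 pad (align 4); @4: flags [4B, align 4] → 8; @8: ttl [8B, align 8] → 16; @16: seq [4B, align 4] → 20; @20: window [2B, align 2] → 22; +2 tail pad (align 8); size 24, align 8
@0: vx [4B, align 4] → 4
+4 pad (align 8)
@8: cooldown [8B, align 8] → 16

4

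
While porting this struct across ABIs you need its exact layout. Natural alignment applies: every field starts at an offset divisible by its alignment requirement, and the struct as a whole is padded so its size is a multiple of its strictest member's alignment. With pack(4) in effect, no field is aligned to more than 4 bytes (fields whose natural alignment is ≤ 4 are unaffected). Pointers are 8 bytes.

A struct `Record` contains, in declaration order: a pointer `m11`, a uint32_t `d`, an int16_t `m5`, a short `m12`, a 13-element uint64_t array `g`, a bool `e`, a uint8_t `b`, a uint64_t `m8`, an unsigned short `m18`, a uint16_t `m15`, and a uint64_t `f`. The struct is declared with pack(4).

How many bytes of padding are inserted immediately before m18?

m11 at 0 (size 8, align 4) → ends 8
d at 8 (size 4, align 4) → ends 12
m5 at 12 (size 2, align 2) → ends 14
m12 at 14 (size 2, align 2) → ends 16
g at 16 (size 104, align 4) → ends 120
e at 120 (size 1, align 1) → ends 121
b at 121 (size 1, align 1) → ends 122
pad 2 to align 4 for m8
m8 at 124 (size 8, align 4) → ends 132
m18 at 132 (size 2, align 2) → ends 134

0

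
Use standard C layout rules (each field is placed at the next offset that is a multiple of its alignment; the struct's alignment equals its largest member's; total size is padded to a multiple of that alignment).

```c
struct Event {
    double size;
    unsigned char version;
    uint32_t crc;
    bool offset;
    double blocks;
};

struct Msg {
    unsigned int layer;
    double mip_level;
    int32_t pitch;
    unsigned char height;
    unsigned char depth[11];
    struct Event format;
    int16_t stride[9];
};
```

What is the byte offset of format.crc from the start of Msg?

Event: 0..8  size  (8B, 8-aligned); 8..9  version  (1B, 1-aligned); 9..12  -- padding (3B); 12..16  crc  (4B, 4-aligned); 16..17  offset  (1B, 1-aligned); 17..24  -- padding (7B); 24..32  blocks  (8B, 8-aligned); sizeof = 32, alignof = 8
0..4  layer  (4B, 4-aligned)
4..8  -- padding (4B)
8..16  mip_level  (8B, 8-aligned)
16..20  pitch  (4B, 4-aligned)
20..21  height  (1B, 1-aligned)
21..32  depth  (11B, 1-aligned)
32..64  format  (32B, 8-aligned)
within Event: crc at 12
32 + 12 = 44

44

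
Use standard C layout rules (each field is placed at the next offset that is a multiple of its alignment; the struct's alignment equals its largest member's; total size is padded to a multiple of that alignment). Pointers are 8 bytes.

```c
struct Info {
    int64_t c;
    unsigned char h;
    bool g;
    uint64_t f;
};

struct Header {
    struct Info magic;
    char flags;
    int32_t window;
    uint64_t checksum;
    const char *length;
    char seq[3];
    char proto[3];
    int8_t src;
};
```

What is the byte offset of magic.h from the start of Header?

Info: 0..8  c  (8B, 8-aligned); 8..9  h  (1B, 1-aligned); 9..10  g  (1B, 1-aligned); 10..16  -- padding (6B); 16..24  f  (8B, 8-aligned); sizeof = 24, alignof = 8
0..24  magic  (24B, 8-aligned)
within Info: h at 8
0 + 8 = 8

8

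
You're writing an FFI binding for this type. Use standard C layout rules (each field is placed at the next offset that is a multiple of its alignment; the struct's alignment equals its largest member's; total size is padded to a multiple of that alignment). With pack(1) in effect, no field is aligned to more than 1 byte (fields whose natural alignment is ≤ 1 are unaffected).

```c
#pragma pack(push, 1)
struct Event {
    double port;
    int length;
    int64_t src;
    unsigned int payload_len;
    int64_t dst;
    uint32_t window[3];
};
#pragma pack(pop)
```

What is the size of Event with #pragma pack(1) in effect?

44

port at 0 (size 8, align 1) → ends 8
length at 8 (size 4, align 1) → ends 12
src at 12 (size 8, align 1) → ends 20
payload_len at 20 (size 4, align 1) → ends 24
dst at 24 (size 8, align 1) → ends 32
window at 32 (size 12, align 1) → ends 44
total 44 bytes, alignment 1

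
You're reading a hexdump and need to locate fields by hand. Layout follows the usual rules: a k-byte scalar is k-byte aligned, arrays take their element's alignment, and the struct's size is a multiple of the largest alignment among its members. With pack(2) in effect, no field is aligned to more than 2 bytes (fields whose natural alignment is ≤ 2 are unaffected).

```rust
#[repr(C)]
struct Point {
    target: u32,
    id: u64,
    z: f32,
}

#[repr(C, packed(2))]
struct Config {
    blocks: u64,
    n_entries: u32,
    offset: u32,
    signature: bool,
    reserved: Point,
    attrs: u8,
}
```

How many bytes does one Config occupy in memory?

Point: target at 0 (size 4, align 4) → ends 4; pad 4 to align 8 for id; id at 8 (size 8, align 8) → ends 16; z at 16 (size 4, align 4) → ends 20; tail pad 4 to reach multiple of 8; total 24 bytes, alignment 8
blocks at 0 (size 8, align 2) → ends 8
n_entries at 8 (size 4, align 2) → ends 12
offset at 12 (size 4, align 2) → ends 16
signature at 16 (size 1, align 1) → ends 17
pad 1 to align 2 for reserved
reserved at 18 (size 24, align 2) → ends 42
attrs at 42 (size 1, align 1) → ends 43
tail pad 1 to reach multiple of 2
total 44 bytes, alignment 2

44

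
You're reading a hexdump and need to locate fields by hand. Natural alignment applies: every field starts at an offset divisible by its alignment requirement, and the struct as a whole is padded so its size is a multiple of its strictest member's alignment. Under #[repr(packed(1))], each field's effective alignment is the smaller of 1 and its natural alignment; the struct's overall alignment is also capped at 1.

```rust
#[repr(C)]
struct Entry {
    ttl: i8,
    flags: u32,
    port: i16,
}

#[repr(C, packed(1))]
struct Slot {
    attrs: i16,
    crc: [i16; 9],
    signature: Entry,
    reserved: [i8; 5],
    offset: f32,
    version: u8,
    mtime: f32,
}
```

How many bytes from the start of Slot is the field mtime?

Entry: 0..1  ttl  (1B, 1-aligned); 1..4  -- padding (3B); 4..8  flags  (4B, 4-aligned); 8..10  port  (2B, 2-aligned); 10..12  -- tail padding (2B); sizeof = 12, alignof = 4
0..2  attrs  (2B, 1-aligned)
2..20  crc  (18B, 1-aligned)
20..32  signature  (12B, 1-aligned)
32..37  reserved  (5B, 1-aligned)
37..41  offset  (4B, 1-aligned)
41..42  version  (1B, 1-aligned)
42..46  mtime  (4B, 1-aligned)

42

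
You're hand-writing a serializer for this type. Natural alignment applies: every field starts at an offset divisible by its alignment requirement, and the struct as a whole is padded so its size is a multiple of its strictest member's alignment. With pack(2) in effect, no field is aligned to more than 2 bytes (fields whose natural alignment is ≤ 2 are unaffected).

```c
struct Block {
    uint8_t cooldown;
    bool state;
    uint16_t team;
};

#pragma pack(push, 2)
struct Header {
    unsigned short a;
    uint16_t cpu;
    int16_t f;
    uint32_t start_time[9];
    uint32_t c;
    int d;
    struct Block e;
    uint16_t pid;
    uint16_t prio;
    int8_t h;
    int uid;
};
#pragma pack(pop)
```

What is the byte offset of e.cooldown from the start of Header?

Block: cooldown at 0 (size 1, align 1) → ends 1; state at 1 (size 1, align 1) → ends 2; team at 2 (size 2, align 2) → ends 4; total 4 bytes, alignment 2
a at 0 (size 2, align 2) → ends 2
cpu at 2 (size 2, align 2) → ends 4
f at 4 (size 2, align 2) → ends 6
start_time at 6 (size 36, align 2) → ends 42
c at 42 (size 4, align 2) → ends 46
d at 46 (size 4, align 2) → ends 50
e at 50 (size 4, align 2) → ends 54
within Block: cooldown at 0
50 + 0 = 50

50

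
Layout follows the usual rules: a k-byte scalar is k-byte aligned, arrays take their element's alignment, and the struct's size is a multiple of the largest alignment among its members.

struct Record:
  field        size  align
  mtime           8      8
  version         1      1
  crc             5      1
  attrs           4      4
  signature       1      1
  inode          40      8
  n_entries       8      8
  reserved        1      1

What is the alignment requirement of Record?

8

member alignments: mtime=8, version=1, crc=1, attrs=4, signature=1, inode=8, n_entries=8, reserved=1
max = 8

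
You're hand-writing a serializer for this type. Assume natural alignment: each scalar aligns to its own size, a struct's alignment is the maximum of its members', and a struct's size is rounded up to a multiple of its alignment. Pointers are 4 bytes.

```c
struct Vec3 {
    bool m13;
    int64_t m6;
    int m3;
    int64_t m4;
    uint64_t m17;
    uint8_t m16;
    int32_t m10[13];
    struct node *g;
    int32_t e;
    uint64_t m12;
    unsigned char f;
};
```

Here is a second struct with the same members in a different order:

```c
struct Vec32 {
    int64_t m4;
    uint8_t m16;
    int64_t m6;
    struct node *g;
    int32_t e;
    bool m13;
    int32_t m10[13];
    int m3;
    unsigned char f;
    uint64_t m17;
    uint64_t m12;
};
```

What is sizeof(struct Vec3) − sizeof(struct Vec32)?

8

m13 at 0 (size 1, align 1) → ends 1
pad 7 to align 8 for m6
m6 at 8 (size 8, align 8) → ends 16
m3 at 16 (size 4, align 4) → ends 20
pad 4 to align 8 for m4
m4 at 24 (size 8, align 8) → ends 32
m17 at 32 (size 8, align 8) → ends 40
m16 at 40 (size 1, align 1) → ends 41
pad 3 to align 4 for m10
m10 at 44 (size 52, align 4) → ends 96
g at 96 (size 4, align 4) → ends 100
e at 100 (size 4, align 4) → ends 104
m12 at 104 (size 8, align 8) → ends 112
f at 112 (size 1, align 1) → ends 113
tail pad 7 to reach multiple of 8
total 120 bytes, alignment 8
— Vec32 —
m4 at 0 (size 8, align 8) → ends 8
m16 at 8 (size 1, align 1) → ends 9
pad 7 to align 8 for m6
m6 at 16 (size 8, align 8) → ends 24
g at 24 (size 4, align 4) → ends 28
e at 28 (size 4, align 4) → ends 32
m13 at 32 (size 1, align 1) → ends 33
pad 3 to align 4 for m10
m10 at 36 (size 52, align 4) → ends 88
m3 at 88 (size 4, align 4) → ends 92
f at 92 (size 1, align 1) → ends 93
pad 3 to align 8 for m17
m17 at 96 (size 8, align 8) → ends 104
m12 at 104 (size 8, align 8) → ends 112
total 112 bytes, alignment 8
120 − 112 = 8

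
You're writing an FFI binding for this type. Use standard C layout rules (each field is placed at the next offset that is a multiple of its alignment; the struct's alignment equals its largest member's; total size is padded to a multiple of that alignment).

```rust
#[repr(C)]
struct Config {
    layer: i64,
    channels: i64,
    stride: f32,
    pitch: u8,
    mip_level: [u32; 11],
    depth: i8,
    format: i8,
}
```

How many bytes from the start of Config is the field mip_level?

24

@0: layer [8B, align 8] → 8
@8: channels [8B, align 8] → 16
@16: stride [4B, align 4] → 20
@20: pitch [1B, align 1] → 21
+3 pad (align 4)
@24: mip_level [44B, align 4] → 68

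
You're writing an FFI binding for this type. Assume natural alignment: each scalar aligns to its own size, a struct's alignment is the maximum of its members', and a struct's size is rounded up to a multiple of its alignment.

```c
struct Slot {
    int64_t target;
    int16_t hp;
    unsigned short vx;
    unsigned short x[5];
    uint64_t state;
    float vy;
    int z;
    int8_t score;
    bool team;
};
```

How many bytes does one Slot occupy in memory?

48 bytes

@0: target [8B, align 8] → 8
@8: hp [2B, align 2] → 10
@10: vx [2B, align 2] → 12
@12: x [10B, align 2] → 22
+2 pad (align 8)
@24: state [8B, align 8] → 32
@32: vy [4B, align 4] → 36
@36: z [4B, align 4] → 40
@40: score [1B, align 1] → 41
@41: team [1B, align 1] → 42
+6 tail pad (align 8)
size 48, align 8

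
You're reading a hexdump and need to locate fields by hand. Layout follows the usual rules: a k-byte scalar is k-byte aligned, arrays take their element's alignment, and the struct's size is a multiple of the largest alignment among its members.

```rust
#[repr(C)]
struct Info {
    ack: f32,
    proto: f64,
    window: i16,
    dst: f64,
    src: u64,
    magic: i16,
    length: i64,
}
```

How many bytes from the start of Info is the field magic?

40

ack at 0 (size 4, align 4) → ends 4
pad 4 to align 8 for proto
proto at 8 (size 8, align 8) → ends 16
window at 16 (size 2, align 2) → ends 18
pad 6 to align 8 for dst
dst at 24 (size 8, align 8) → ends 32
src at 32 (size 8, align 8) → ends 40
magic at 40 (size 2, align 2) → ends 42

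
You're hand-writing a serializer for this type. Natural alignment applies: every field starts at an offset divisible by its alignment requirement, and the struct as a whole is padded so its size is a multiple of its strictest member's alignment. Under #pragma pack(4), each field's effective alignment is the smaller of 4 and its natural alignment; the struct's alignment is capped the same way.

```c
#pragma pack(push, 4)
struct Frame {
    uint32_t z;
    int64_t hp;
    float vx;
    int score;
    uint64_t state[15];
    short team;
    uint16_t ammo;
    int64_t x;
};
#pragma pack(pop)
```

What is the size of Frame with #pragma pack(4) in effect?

z at 0 (size 4, align 4) → ends 4
hp at 4 (size 8, align 4) → ends 12
vx at 12 (size 4, align 4) → ends 16
score at 16 (size 4, align 4) → ends 20
state at 20 (size 120, align 4) → ends 140
team at 140 (size 2, align 2) → ends 142
ammo at 142 (size 2, align 2) → ends 144
x at 144 (size 8, align 4) → ends 152
total 152 bytes, alignment 4

152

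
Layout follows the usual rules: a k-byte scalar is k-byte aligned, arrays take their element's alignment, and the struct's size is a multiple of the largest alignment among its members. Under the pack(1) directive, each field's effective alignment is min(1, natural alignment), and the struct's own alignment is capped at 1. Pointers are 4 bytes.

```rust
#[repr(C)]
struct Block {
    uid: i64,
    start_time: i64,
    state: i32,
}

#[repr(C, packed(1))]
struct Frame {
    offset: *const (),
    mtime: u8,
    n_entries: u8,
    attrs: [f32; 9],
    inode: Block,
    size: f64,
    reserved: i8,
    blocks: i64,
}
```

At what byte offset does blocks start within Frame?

75

Block: 0..8  uid  (8B, 8-aligned); 8..16  start_time  (8B, 8-aligned); 16..20  state  (4B, 4-aligned); 20..24  -- tail padding (4B); sizeof = 24, alignof = 8
0..4  offset  (4B, 1-aligned)
4..5  mtime  (1B, 1-aligned)
5..6  n_entries  (1B, 1-aligned)
6..42  attrs  (36B, 1-aligned)
42..66  inode  (24B, 1-aligned)
66..74  size  (8B, 1-aligned)
74..75  reserved  (1B, 1-aligned)
75..83  blocks  (8B, 1-aligned)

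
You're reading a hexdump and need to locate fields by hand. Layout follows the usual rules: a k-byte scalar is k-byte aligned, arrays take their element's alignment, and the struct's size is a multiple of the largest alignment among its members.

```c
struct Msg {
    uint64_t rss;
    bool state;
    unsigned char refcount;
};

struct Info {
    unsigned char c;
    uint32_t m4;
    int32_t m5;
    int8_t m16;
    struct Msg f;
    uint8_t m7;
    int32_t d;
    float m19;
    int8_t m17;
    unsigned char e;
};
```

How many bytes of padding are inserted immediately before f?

Msg: 0..8  rss  (8B, 8-aligned); 8..9  state  (1B, 1-aligned); 9..10  refcount  (1B, 1-aligned); 10..16  -- tail padding (6B); sizeof = 16, alignof = 8
0..1  c  (1B, 1-aligned)
1..4  -- padding (3B)
4..8  m4  (4B, 4-aligned)
8..12  m5  (4B, 4-aligned)
12..13  m16  (1B, 1-aligned)
13..16  -- padding (3B)
16..32  f  (16B, 8-aligned)

3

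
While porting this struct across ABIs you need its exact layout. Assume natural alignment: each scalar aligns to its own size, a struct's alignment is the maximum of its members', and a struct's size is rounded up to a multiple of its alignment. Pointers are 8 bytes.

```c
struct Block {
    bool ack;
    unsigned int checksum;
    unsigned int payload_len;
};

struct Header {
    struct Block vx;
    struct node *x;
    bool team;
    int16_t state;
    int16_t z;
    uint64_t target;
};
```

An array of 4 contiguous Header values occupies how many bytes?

Block: 0..1  ack  (1B, 1-aligned); 1..4  -- padding (3B); 4..8  checksum  (4B, 4-aligned); 8..12  payload_len  (4B, 4-aligned); sizeof = 12, alignof = 4
0..12  vx  (12B, 4-aligned)
12..16  -- padding (4B)
16..24  x  (8B, 8-aligned)
24..25  team  (1B, 1-aligned)
25..26  -- padding (1B)
26..28  state  (2B, 2-aligned)
28..30  z  (2B, 2-aligned)
30..32  -- padding (2B)
32..40  target  (8B, 8-aligned)
sizeof = 40, alignof = 8
array of 4: 4 × 40 = 160

160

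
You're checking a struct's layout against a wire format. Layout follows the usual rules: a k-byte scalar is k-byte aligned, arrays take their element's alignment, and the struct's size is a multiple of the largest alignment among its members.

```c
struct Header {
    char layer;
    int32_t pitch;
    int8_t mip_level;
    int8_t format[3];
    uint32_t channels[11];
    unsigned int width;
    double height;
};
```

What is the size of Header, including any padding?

72 bytes

layer at 0 (size 1, align 1) → ends 1
pad 3 to align 4 for pitch
pitch at 4 (size 4, align 4) → ends 8
mip_level at 8 (size 1, align 1) → ends 9
format at 9 (size 3, align 1) → ends 12
channels at 12 (size 44, align 4) → ends 56
width at 56 (size 4, align 4) → ends 60
pad 4 to align 8 for height
height at 64 (size 8, align 8) → ends 72
total 72 bytes, alignment 8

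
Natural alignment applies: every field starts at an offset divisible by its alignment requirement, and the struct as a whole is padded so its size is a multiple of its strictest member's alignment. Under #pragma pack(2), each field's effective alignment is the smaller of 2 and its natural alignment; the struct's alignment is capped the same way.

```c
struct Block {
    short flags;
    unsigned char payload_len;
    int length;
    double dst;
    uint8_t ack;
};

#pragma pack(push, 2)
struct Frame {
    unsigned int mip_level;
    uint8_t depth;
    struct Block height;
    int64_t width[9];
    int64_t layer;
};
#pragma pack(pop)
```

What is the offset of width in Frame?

30

Block: 0..2  flags  (2B, 2-aligned); 2..3  payload_len  (1B, 1-aligned); 3..4  -- padding (1B); 4..8  length  (4B, 4-aligned); 8..16  dst  (8B, 8-aligned); 16..17  ack  (1B, 1-aligned); 17..24  -- tail padding (7B); sizeof = 24, alignof = 8
0..4  mip_level  (4B, 2-aligned)
4..5  depth  (1B, 1-aligned)
5..6  -- padding (1B)
6..30  height  (24B, 2-aligned)
30..102  width  (72B, 2-aligned)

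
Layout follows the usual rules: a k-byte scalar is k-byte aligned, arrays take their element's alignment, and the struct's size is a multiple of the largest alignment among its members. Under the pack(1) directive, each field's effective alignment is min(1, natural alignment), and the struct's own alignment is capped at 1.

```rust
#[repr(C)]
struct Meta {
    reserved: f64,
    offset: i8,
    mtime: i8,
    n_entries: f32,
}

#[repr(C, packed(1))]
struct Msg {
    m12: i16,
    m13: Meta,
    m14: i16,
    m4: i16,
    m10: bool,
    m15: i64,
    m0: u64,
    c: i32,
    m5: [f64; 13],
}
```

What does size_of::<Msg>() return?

147

Meta: 0..8  reserved  (8B, 8-aligned); 8..9  offset  (1B, 1-aligned); 9..10  mtime  (1B, 1-aligned); 10..12  -- padding (2B); 12..16  n_entries  (4B, 4-aligned); sizeof = 16, alignof = 8
0..2  m12  (2B, 1-aligned)
2..18  m13  (16B, 1-aligned)
18..20  m14  (2B, 1-aligned)
20..22  m4  (2B, 1-aligned)
22..23  m10  (1B, 1-aligned)
23..31  m15  (8B, 1-aligned)
31..39  m0  (8B, 1-aligned)
39..43  c  (4B, 1-aligned)
43..147  m5  (104B, 1-aligned)
sizeof = 147, alignof = 1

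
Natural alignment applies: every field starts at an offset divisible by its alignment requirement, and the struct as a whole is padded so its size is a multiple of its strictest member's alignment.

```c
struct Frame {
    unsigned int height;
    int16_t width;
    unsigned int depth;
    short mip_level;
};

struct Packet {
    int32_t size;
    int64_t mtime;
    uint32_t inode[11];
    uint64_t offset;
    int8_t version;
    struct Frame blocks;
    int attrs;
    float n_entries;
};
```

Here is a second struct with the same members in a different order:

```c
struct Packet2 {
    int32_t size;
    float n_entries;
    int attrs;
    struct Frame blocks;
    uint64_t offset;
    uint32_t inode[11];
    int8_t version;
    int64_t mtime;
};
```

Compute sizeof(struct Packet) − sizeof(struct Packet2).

Frame: 0..4  height  (4B, 4-aligned); 4..6  width  (2B, 2-aligned); 6..8  -- padding (2B); 8..12  depth  (4B, 4-aligned); 12..14  mip_level  (2B, 2-aligned); 14..16  -- tail padding (2B); sizeof = 16, alignof = 4
0..4  size  (4B, 4-aligned)
4..8  -- padding (4B)
8..16  mtime  (8B, 8-aligned)
16..60  inode  (44B, 4-aligned)
60..64  -- padding (4B)
64..72  offset  (8B, 8-aligned)
72..73  version  (1B, 1-aligned)
73..76  -- padding (3B)
76..92  blocks  (16B, 4-aligned)
92..96  attrs  (4B, 4-aligned)
96..100  n_entries  (4B, 4-aligned)
100..104  -- tail padding (4B)
sizeof = 104, alignof = 8
— Packet2 —
0..4  size  (4B, 4-aligned)
4..8  n_entries  (4B, 4-aligned)
8..12  attrs  (4B, 4-aligned)
12..28  blocks  (16B, 4-aligned)
28..32  -- padding (4B)
32..40  offset  (8B, 8-aligned)
40..84  inode  (44B, 4-aligned)
84..85  version  (1B, 1-aligned)
85..88  -- padding (3B)
88..96  mtime  (8B, 8-aligned)
sizeof = 96, alignof = 8
104 − 96 = 8

8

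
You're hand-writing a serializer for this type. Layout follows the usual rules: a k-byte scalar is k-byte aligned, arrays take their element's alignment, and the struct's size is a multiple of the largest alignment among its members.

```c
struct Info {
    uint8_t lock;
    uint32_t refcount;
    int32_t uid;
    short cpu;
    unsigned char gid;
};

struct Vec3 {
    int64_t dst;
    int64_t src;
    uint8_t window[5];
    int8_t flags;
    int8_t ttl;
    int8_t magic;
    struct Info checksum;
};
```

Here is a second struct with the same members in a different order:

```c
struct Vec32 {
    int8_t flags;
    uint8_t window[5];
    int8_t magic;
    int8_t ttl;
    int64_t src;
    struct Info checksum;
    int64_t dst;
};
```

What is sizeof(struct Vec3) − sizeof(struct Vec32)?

0

Info: @0: lock [1B, align 1] → 1; +3 pad (align 4); @4: refcount [4B, align 4] → 8; @8: uid [4B, align 4] → 12; @12: cpu [2B, align 2] → 14; @14: gid [1B, align 1] → 15; +1 tail pad (align 4); size 16, align 4
@0: dst [8B, align 8] → 8
@8: src [8B, align 8] → 16
@16: window [5B, align 1] → 21
@21: flags [1B, align 1] → 22
@22: ttl [1B, align 1] → 23
@23: magic [1B, align 1] → 24
@24: checksum [16B, align 4] → 40
size 40, align 8
— Vec32 —
@0: flags [1B, align 1] → 1
@1: window [5B, align 1] → 6
@6: magic [1B, align 1] → 7
@7: ttl [1B, align 1] → 8
@8: src [8B, align 8] → 16
@16: checksum [16B, align 4] → 32
@32: dst [8B, align 8] → 40
size 40, align 8
40 − 40 = 0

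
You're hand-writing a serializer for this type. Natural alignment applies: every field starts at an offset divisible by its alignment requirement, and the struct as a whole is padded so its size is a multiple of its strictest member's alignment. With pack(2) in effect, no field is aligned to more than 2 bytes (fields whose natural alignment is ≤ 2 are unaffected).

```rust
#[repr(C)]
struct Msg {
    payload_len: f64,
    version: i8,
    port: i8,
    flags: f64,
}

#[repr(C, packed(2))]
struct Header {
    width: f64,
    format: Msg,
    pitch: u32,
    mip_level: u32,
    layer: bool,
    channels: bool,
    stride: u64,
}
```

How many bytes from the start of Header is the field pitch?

Msg: 0..8  payload_len  (8B, 8-aligned); 8..9  version  (1B, 1-aligned); 9..10  port  (1B, 1-aligned); 10..16  -- padding (6B); 16..24  flags  (8B, 8-aligned); sizeof = 24, alignof = 8
0..8  width  (8B, 2-aligned)
8..32  format  (24B, 2-aligned)
32..36  pitch  (4B, 2-aligned)

32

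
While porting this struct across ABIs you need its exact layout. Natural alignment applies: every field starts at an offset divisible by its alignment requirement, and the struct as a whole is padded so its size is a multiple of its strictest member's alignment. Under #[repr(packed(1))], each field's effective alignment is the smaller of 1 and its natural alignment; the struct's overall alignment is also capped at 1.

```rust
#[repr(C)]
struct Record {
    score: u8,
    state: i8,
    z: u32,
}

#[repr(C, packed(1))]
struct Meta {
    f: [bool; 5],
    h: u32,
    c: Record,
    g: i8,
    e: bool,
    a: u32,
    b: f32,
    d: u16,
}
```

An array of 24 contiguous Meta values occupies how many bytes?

Record: 0..1  score  (1B, 1-aligned); 1..2  state  (1B, 1-aligned); 2..4  -- padding (2B); 4..8  z  (4B, 4-aligned); sizeof = 8, alignof = 4
0..5  f  (5B, 1-aligned)
5..9  h  (4B, 1-aligned)
9..17  c  (8B, 1-aligned)
17..18  g  (1B, 1-aligned)
18..19  e  (1B, 1-aligned)
19..23  a  (4B, 1-aligned)
23..27  b  (4B, 1-aligned)
27..29  d  (2B, 1-aligned)
sizeof = 29, alignof = 1
array of 24: 24 × 29 = 696

696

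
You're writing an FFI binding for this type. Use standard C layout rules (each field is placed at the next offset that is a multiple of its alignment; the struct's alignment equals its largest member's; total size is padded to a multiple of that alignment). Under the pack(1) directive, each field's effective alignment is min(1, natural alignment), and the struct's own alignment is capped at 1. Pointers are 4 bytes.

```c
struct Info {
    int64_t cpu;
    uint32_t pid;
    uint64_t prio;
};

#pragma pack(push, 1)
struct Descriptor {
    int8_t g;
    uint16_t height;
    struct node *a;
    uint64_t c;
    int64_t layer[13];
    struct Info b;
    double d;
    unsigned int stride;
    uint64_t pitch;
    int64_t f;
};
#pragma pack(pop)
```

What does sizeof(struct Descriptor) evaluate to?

171 bytes

Info: 0..8  cpu  (8B, 8-aligned); 8..12  pid  (4B, 4-aligned); 12..16  -- padding (4B); 16..24  prio  (8B, 8-aligned); sizeof = 24, alignof = 8
0..1  g  (1B, 1-aligned)
1..3  height  (2B, 1-aligned)
3..7  a  (4B, 1-aligned)
7..15  c  (8B, 1-aligned)
15..119  layer  (104B, 1-aligned)
119..143  b  (24B, 1-aligned)
143..151  d  (8B, 1-aligned)
151..155  stride  (4B, 1-aligned)
155..163  pitch  (8B, 1-aligned)
163..171  f  (8B, 1-aligned)
sizeof = 171, alignof = 1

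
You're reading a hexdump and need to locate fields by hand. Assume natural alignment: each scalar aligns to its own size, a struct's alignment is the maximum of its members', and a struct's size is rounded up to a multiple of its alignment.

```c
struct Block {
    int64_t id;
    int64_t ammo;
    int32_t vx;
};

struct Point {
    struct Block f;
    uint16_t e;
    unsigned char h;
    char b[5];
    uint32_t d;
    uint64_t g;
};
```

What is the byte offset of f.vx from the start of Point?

16

Block: 0..8  id  (8B, 8-aligned); 8..16  ammo  (8B, 8-aligned); 16..20  vx  (4B, 4-aligned); 20..24  -- tail padding (4B); sizeof = 24, alignof = 8
0..24  f  (24B, 8-aligned)
within Block: vx at 16
0 + 16 = 16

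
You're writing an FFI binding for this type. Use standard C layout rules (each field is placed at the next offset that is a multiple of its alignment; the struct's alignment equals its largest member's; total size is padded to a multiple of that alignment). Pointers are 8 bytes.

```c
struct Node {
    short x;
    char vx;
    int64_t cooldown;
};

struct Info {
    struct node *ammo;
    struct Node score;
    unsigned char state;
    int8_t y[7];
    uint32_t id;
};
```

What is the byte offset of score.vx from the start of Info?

10

Node: @0: x [2B, align 2] → 2; @2: vx [1B, align 1] → 3; +5 pad (align 8); @8: cooldown [8B, align 8] → 16; size 16, align 8
@0: ammo [8B, align 8] → 8
@8: score [16B, align 8] → 24
within Node: vx at 2
8 + 2 = 10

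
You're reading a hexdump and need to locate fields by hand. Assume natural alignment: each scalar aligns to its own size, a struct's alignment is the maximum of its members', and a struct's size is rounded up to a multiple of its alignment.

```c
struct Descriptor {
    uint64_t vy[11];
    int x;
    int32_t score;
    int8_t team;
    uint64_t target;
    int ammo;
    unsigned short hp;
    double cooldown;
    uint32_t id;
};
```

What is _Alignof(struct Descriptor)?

member alignments: vy=8, x=4, score=4, team=1, target=8, ammo=4, hp=2, cooldown=8, id=4
max = 8

8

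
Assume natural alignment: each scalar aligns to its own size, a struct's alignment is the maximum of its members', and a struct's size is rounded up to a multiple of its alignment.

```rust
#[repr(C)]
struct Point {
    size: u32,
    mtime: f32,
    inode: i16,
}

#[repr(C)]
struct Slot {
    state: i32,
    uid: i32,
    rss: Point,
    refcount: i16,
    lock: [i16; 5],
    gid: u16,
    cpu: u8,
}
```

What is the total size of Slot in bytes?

36 bytes

Point: @0: size [4B, align 4] → 4; @4: mtime [4B, align 4] → 8; @8: inode [2B, align 2] → 10; +2 tail pad (align 4); size 12, align 4
@0: state [4B, align 4] → 4
@4: uid [4B, align 4] → 8
@8: rss [12B, align 4] → 20
@20: refcount [2B, align 2] → 22
@22: lock [10B, align 2] → 32
@32: gid [2B, align 2] → 34
@34: cpu [1B, align 1] → 35
+1 tail pad (align 4)
size 36, align 4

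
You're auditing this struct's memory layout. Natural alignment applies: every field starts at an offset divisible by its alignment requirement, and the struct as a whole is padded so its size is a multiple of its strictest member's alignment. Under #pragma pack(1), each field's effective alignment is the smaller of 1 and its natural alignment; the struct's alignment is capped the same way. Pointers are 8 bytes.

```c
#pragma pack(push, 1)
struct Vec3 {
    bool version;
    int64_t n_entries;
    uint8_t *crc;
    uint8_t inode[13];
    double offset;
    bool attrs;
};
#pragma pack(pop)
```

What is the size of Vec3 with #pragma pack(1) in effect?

39

@0: version [1B, align 1] → 1
@1: n_entries [8B, align 1] → 9
@9: crc [8B, align 1] → 17
@17: inode [13B, align 1] → 30
@30: offset [8B, align 1] → 38
@38: attrs [1B, align 1] → 39
size 39, align 1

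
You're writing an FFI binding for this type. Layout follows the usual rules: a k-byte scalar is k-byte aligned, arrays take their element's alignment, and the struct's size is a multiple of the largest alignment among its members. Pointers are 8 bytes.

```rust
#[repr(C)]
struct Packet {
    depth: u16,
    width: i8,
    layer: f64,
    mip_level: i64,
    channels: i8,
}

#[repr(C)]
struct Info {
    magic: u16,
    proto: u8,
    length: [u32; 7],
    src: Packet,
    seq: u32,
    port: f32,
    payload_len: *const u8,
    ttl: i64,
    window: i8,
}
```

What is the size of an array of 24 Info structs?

Packet: 0..2  depth  (2B, 2-aligned); 2..3  width  (1B, 1-aligned); 3..8  -- padding (5B); 8..16  layer  (8B, 8-aligned); 16..24  mip_level  (8B, 8-aligned); 24..25  channels  (1B, 1-aligned); 25..32  -- tail padding (7B); sizeof = 32, alignof = 8
0..2  magic  (2B, 2-aligned)
2..3  proto  (1B, 1-aligned)
3..4  -- padding (1B)
4..32  length  (28B, 4-aligned)
32..64  src  (32B, 8-aligned)
64..68  seq  (4B, 4-aligned)
68..72  port  (4B, 4-aligned)
72..80  payload_len  (8B, 8-aligned)
80..88  ttl  (8B, 8-aligned)
88..89  window  (1B, 1-aligned)
89..96  -- tail padding (7B)
sizeof = 96, alignof = 8
array of 24: 24 × 96 = 2304

2304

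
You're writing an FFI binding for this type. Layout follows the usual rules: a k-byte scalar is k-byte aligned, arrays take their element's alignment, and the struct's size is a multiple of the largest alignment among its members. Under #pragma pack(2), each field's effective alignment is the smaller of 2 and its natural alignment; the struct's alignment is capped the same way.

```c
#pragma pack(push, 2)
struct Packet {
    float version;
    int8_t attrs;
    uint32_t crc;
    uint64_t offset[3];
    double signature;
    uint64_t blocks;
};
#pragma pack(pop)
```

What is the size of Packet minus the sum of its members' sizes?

@0: version [4B, align 2] → 4
@4: attrs [1B, align 1] → 5
+1 pad (align 2)
@6: crc [4B, align 2] → 10
@10: offset [24B, align 2] → 34
@34: signature [8B, align 2] → 42
@42: blocks [8B, align 2] → 50
size 50, align 2
data bytes 49, size 50 → padding 1

1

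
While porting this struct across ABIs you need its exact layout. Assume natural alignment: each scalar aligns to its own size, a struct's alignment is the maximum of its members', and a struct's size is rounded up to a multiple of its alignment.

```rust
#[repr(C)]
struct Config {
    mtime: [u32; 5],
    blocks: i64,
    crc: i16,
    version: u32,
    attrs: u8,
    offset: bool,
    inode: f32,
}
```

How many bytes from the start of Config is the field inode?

mtime at 0 (size 20, align 4) → ends 20
pad 4 to align 8 for blocks
blocks at 24 (size 8, align 8) → ends 32
crc at 32 (size 2, align 2) → ends 34
pad 2 to align 4 for version
version at 36 (size 4, align 4) → ends 40
attrs at 40 (size 1, align 1) → ends 41
offset at 41 (size 1, align 1) → ends 42
pad 2 to align 4 for inode
inode at 44 (size 4, align 4) → ends 48

44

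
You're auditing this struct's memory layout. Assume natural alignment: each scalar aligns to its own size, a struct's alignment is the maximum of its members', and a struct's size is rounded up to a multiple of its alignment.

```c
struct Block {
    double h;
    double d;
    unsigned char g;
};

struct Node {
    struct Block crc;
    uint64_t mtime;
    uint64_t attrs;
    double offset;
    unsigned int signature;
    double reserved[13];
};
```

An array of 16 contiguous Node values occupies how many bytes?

Block: @0: h [8B, align 8] → 8; @8: d [8B, align 8] → 16; @16: g [1B, align 1] → 17; +7 tail pad (align 8); size 24, align 8
@0: crc [24B, align 8] → 24
@24: mtime [8B, align 8] → 32
@32: attrs [8B, align 8] → 40
@40: offset [8B, align 8] → 48
@48: signature [4B, align 4] → 52
+4 pad (align 8)
@56: reserved [104B, align 8] → 160
size 160, align 8
array of 16: 16 × 160 = 2560

2560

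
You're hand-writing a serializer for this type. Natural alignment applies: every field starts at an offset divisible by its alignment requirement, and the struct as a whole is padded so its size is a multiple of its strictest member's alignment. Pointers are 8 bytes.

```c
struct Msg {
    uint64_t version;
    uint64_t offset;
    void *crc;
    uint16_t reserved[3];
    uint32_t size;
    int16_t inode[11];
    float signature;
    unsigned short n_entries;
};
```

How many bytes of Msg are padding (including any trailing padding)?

version at 0 (size 8, align 8) → ends 8
offset at 8 (size 8, align 8) → ends 16
crc at 16 (size 8, align 8) → ends 24
reserved at 24 (size 6, align 2) → ends 30
pad 2 to align 4 for size
size at 32 (size 4, align 4) → ends 36
inode at 36 (size 22, align 2) → ends 58
pad 2 to align 4 for signature
signature at 60 (size 4, align 4) → ends 64
n_entries at 64 (size 2, align 2) → ends 66
tail pad 6 to reach multiple of 8
total 72 bytes, alignment 8
data bytes 62, size 72 → padding 10

10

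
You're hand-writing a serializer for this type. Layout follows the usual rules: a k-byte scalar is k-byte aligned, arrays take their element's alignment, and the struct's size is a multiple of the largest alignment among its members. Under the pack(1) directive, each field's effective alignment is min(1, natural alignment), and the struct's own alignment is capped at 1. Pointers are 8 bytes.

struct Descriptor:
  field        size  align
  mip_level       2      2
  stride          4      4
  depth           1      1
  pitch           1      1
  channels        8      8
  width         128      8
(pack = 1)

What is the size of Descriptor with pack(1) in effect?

mip_level at 0 (size 2, align 1) → ends 2
stride at 2 (size 4, align 1) → ends 6
depth at 6 (size 1, align 1) → ends 7
pitch at 7 (size 1, align 1) → ends 8
channels at 8 (size 8, align 1) → ends 16
width at 16 (size 128, align 1) → ends 144
total 144 bytes, alignment 1

144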